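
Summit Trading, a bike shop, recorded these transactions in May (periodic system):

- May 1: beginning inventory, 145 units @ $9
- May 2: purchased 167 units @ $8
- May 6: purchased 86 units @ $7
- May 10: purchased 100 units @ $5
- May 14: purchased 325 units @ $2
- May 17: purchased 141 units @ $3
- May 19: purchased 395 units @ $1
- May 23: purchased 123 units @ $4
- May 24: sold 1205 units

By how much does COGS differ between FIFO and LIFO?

FIFO COGS: 145 @ $9 + 167 @ $8 + 86 @ $7 + 100 @ $5 + 325 @ $2 + 141 @ $3 + 241 @ $1 = $5,057
LIFO COGS: 123 @ $4 + 395 @ $1 + 141 @ $3 + 325 @ $2 + 100 @ $5 + 86 @ $7 + 35 @ $8 = $3,342
Difference = |$5,057 − $3,342| = $1,715

$1,715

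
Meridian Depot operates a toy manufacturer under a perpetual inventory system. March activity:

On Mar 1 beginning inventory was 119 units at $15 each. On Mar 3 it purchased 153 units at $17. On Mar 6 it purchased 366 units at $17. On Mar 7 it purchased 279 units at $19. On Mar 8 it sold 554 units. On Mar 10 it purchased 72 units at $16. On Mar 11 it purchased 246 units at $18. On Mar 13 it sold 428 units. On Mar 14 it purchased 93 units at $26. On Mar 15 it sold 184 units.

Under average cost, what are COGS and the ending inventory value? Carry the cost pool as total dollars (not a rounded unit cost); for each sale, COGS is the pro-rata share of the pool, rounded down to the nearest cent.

COGS = $20,708.80; ending inventory = $3,198.20

After Mar 1: 119 on hand, pool $1,785.00 (≈ $15.0000 each)
After Mar 3: 272 on hand, pool $4,386.00 (≈ $16.1250 each)
After Mar 6: 638 on hand, pool $10,608.00 (≈ $16.6270 each)
After Mar 7: 917 on hand, pool $15,909.00 (≈ $17.3490 each)
Mar 8, sell 554: 554/917 × $15,909.00 → $9,611.32
After Mar 10: 435 on hand, pool $7,449.68 (≈ $17.1257 each)
After Mar 11: 681 on hand, pool $11,877.68 (≈ $17.4415 each)
Mar 13, sell 428: 428/681 × $11,877.68 → $7,464.97
After Mar 14: 346 on hand, pool $6,830.71 (≈ $19.7419 each)
Mar 15, sell 184: 184/346 × $6,830.71 → $3,632.51
Total COGS = $9,611.32 + $7,464.97 + $3,632.51 = $20,708.80
Ending inventory (cost pool remaining) = $3,198.20
Check: goods available $23,907.00 = COGS $20,708.80 + ending $3,198.20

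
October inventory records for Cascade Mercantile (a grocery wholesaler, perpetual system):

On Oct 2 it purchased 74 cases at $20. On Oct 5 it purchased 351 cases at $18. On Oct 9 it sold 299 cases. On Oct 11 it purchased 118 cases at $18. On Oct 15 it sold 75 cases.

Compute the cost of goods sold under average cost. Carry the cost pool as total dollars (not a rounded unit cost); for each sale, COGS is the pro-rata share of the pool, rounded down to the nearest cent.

COGS = $6,849.60

After Oct 2: 74 on hand, pool $1,480.00 (≈ $20.0000 each)
After Oct 5: 425 on hand, pool $7,798.00 (≈ $18.3482 each)
Oct 9, sell 299: 299/425 × $7,798.00 → $5,486.12
After Oct 11: 244 on hand, pool $4,435.88 (≈ $18.1798 each)
Oct 15, sell 75: 75/244 × $4,435.88 → $1,363.48
Total COGS = $5,486.12 + $1,363.48 = $6,849.60
Ending inventory (cost pool remaining) = $3,072.40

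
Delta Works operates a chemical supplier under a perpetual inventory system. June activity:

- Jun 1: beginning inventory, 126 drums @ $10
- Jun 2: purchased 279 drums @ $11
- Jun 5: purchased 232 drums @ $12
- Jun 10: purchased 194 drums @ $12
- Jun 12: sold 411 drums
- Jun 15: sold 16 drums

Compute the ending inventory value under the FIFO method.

Jun 12, 411 sold [FIFO — oldest first]: 126 @ $10 + 279 @ $11 + 6 @ $12 = $4,401
Jun 15, 16 sold [FIFO — oldest first]: 16 @ $12 = $192
Total COGS = $4,401 + $192 = $4,593
Ending inventory: 210 @ $12 + 194 @ $12 = $4,848

Ending inventory = $4,848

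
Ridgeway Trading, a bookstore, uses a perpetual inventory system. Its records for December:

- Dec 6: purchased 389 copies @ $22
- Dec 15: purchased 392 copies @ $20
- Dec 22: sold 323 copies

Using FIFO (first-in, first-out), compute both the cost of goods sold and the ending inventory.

Dec 22, 323 sold [FIFO — oldest first]: 323 @ $22 = $7,106
Ending inventory: 66 @ $22 + 392 @ $20 = $9,292
Check: goods available $16,398 = COGS $7,106 + ending $9,292

COGS = $7,106; ending inventory = $9,292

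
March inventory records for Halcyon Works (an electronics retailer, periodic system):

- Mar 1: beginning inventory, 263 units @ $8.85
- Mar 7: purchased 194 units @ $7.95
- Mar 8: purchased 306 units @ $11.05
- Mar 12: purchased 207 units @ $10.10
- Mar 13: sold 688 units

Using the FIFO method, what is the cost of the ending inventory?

Mar 13, 688 sold [FIFO — oldest first]: 263 @ $8.85 + 194 @ $7.95 + 231 @ $11.05 = $6,422.40
Ending inventory: 75 @ $11.05 + 207 @ $10.10 = $2,919.45

Ending inventory = $2,919.45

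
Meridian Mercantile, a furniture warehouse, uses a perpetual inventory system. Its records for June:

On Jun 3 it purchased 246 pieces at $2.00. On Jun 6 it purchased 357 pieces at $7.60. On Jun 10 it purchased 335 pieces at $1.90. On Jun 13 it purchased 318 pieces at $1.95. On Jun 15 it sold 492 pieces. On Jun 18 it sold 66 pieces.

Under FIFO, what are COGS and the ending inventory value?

COGS = $2,863.20; ending inventory = $1,598.60

Jun 15, 492 sold [FIFO — oldest first]: 246 @ $2.00 + 246 @ $7.60 = $2,361.60
Jun 18, 66 sold [FIFO — oldest first]: 66 @ $7.60 = $501.60
Total COGS = $2,361.60 + $501.60 = $2,863.20
Ending inventory: 45 @ $7.60 + 335 @ $1.90 + 318 @ $1.95 = $1,598.60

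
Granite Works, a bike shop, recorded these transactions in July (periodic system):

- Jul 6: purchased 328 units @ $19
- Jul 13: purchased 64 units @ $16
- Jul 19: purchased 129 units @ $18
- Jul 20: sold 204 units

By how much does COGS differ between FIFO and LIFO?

FIFO COGS: 204 @ $19 = $3,876
LIFO COGS: 129 @ $18 + 64 @ $16 + 11 @ $19 = $3,555
Difference = |$3,876 − $3,555| = $321

$321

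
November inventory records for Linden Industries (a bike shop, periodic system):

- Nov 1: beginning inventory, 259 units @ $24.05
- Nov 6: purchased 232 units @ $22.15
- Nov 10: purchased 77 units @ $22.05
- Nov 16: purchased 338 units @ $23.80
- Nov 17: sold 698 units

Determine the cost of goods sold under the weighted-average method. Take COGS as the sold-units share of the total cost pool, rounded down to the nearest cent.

Nov 17, sell 698: 698/906 × $21,110.00 → $16,263.55
Ending inventory (cost pool remaining) = $4,846.45
Check: goods available $21,110.00 = COGS $16,263.55 + ending $4,846.45

COGS = $16,263.55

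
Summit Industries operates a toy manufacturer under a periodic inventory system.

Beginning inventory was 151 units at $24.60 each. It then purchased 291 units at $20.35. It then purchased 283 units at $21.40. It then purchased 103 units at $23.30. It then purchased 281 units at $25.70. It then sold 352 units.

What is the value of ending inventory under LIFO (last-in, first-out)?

Sale 1 (352) [LIFO — newest first]: 281 @ $25.70 + 71 @ $23.30 = $8,876.00
Ending inventory: 151 @ $24.60 + 291 @ $20.35 + 283 @ $21.40 + 32 @ $23.30 = $16,438.25

Ending inventory = $16,438.25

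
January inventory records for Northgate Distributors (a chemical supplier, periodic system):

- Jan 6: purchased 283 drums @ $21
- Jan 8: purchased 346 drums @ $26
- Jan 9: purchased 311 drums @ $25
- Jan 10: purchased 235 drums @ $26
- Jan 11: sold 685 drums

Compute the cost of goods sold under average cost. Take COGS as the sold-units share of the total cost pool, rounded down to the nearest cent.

Jan 11, sell 685: 685/1175 × $28,824.00 → $16,803.77
Ending inventory (cost pool remaining) = $12,020.23

COGS = $16,803.77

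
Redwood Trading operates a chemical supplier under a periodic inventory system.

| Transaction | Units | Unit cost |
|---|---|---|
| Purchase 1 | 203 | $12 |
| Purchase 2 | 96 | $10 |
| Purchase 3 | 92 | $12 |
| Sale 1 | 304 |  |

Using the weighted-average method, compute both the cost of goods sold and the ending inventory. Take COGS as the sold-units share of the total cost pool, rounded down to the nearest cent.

Sale 1, sell 304: 304/391 × $4,500.00 → $3,498.72
Ending inventory (cost pool remaining) = $1,001.28

COGS = $3,498.72; ending inventory = $1,001.28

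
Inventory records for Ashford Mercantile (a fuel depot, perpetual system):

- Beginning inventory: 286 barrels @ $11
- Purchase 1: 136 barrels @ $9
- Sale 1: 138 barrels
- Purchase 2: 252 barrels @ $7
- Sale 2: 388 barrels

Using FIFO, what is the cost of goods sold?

Sale 1 (138) [FIFO — oldest first]: 138 @ $11 = $1,518
Sale 2 (388) [FIFO — oldest first]: 148 @ $11 + 136 @ $9 + 104 @ $7 = $3,580
Total COGS = $1,518 + $3,580 = $5,098
Ending inventory: 148 @ $7 = $1,036

COGS = $5,098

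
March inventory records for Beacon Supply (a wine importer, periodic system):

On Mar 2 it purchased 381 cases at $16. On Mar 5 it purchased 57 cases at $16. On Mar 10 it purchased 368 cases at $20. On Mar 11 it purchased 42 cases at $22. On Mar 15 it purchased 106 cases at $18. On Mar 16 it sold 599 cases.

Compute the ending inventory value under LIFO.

Mar 16, 599 sold [LIFO — newest first]: 106 @ $18 + 42 @ $22 + 368 @ $20 + 57 @ $16 + 26 @ $16 = $11,520
Ending inventory: 355 @ $16 = $5,680
Check: goods available $17,200 = COGS $11,520 + ending $5,680

Ending inventory = $5,680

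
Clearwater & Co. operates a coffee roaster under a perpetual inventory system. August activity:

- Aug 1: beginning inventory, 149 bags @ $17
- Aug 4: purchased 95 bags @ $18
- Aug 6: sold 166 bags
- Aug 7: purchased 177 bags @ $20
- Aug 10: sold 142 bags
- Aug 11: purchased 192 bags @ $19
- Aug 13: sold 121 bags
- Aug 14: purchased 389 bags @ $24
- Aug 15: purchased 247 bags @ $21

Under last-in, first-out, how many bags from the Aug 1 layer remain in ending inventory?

78

Aug 6, 166 sold [LIFO — newest first]: 95 @ $18 + 71 @ $17 = $2,917
Aug 10, 142 sold [LIFO — newest first]: 142 @ $20 = $2,840
Aug 13, 121 sold [LIFO — newest first]: 121 @ $19 = $2,299
Total COGS = $2,917 + $2,840 + $2,299 = $8,056
Ending inventory: 78 @ $17 + 35 @ $20 + 71 @ $19 + 389 @ $24 + 247 @ $21 = $17,898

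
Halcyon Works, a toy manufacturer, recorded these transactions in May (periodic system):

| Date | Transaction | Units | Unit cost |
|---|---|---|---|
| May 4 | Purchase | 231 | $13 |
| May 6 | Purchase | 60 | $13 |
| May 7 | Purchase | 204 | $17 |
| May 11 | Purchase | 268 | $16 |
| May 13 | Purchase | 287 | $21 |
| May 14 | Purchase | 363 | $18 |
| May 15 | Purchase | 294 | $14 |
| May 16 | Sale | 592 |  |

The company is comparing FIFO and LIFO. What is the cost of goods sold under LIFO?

FIFO COGS: 231 @ $13 + 60 @ $13 + 204 @ $17 + 97 @ $16 = $8,803
LIFO COGS: 294 @ $14 + 298 @ $18 = $9,480

COGS = $9,480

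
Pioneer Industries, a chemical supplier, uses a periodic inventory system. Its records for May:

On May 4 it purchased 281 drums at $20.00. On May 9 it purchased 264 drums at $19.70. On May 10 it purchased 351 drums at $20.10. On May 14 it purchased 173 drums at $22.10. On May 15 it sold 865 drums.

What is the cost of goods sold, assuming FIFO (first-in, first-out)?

May 15, 865 sold [FIFO — oldest first]: 281 @ $20.00 + 264 @ $19.70 + 320 @ $20.10 = $17,252.80
Ending inventory: 31 @ $20.10 + 173 @ $22.10 = $4,446.40

COGS = $17,252.80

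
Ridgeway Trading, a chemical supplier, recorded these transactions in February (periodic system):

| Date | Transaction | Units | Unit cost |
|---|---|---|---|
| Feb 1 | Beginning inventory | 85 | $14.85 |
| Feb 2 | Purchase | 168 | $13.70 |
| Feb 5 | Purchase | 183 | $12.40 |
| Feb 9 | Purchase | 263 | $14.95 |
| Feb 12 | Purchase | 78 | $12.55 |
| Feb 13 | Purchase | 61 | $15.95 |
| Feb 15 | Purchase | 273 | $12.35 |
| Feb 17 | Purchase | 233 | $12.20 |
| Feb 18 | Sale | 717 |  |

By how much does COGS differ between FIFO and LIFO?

$748.40

FIFO COGS: 85 @ $14.85 + 168 @ $13.70 + 183 @ $12.40 + 263 @ $14.95 + 18 @ $12.55 = $9,990.80
LIFO COGS: 233 @ $12.20 + 273 @ $12.35 + 61 @ $15.95 + 78 @ $12.55 + 72 @ $14.95 = $9,242.40
Difference = |$9,990.80 − $9,242.40| = $748.40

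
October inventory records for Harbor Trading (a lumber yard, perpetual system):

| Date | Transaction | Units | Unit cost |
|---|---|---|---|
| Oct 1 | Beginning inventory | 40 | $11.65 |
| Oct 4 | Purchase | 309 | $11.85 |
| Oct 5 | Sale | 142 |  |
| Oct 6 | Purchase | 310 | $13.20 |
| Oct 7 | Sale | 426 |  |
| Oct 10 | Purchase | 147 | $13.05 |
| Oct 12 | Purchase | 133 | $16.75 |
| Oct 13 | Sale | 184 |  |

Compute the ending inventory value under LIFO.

Oct 5, 142 sold [LIFO — newest first]: 142 @ $11.85 = $1,682.70
Oct 7, 426 sold [LIFO — newest first]: 310 @ $13.20 + 116 @ $11.85 = $5,466.60
Oct 13, 184 sold [LIFO — newest first]: 133 @ $16.75 + 51 @ $13.05 = $2,893.30
Total COGS = $1,682.70 + $5,466.60 + $2,893.30 = $10,042.60
Ending inventory: 40 @ $11.65 + 51 @ $11.85 + 96 @ $13.05 = $2,323.15

Ending inventory = $2,323.15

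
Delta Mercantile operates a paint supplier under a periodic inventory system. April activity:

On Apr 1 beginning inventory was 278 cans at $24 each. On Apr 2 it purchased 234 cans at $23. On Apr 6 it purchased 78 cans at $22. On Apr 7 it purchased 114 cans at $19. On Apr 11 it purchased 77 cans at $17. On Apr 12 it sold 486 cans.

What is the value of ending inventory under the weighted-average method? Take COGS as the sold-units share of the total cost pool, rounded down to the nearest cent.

Apr 12, sell 486: 486/781 × $17,245.00 → $10,731.20
Ending inventory (cost pool remaining) = $6,513.80
Check: goods available $17,245.00 = COGS $10,731.20 + ending $6,513.80

Ending inventory = $6,513.80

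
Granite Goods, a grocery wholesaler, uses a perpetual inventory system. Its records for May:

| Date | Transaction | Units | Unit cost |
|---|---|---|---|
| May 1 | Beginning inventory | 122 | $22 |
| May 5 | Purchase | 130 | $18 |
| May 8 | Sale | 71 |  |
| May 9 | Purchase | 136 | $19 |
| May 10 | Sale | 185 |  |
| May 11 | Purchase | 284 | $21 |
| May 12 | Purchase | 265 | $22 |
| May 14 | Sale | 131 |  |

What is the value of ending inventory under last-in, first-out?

May 8, 71 sold [LIFO — newest first]: 71 @ $18 = $1,278
May 10, 185 sold [LIFO — newest first]: 136 @ $19 + 49 @ $18 = $3,466
May 14, 131 sold [LIFO — newest first]: 131 @ $22 = $2,882
Total COGS = $1,278 + $3,466 + $2,882 = $7,626
Ending inventory: 122 @ $22 + 10 @ $18 + 284 @ $21 + 134 @ $22 = $11,776

Ending inventory = $11,776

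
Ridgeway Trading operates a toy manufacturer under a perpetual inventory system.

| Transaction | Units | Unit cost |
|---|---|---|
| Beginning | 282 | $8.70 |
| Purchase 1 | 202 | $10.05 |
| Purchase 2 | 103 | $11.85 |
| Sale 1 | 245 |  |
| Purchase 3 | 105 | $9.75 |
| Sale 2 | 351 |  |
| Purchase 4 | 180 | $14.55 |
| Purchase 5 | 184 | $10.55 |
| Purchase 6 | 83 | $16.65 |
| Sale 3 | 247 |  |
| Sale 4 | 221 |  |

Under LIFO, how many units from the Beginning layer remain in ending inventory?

75

Sale 1 (245) [LIFO — newest first]: 103 @ $11.85 + 142 @ $10.05 = $2,647.65
Sale 2 (351) [LIFO — newest first]: 105 @ $9.75 + 60 @ $10.05 + 186 @ $8.70 = $3,244.95
Sale 3 (247) [LIFO — newest first]: 83 @ $16.65 + 164 @ $10.55 = $3,112.15
Sale 4 (221) [LIFO — newest first]: 20 @ $10.55 + 180 @ $14.55 + 21 @ $8.70 = $3,012.70
Total COGS = $2,647.65 + $3,244.95 + $3,112.15 + $3,012.70 = $12,017.45
Ending inventory: 75 @ $8.70 = $652.50
Check: goods available $12,669.95 = COGS $12,017.45 + ending $652.50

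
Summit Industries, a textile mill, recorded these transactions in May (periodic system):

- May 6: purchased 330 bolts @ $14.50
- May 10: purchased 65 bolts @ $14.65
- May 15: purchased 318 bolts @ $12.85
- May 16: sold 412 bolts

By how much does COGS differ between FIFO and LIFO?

FIFO COGS: 330 @ $14.50 + 65 @ $14.65 + 17 @ $12.85 = $5,955.70
LIFO COGS: 318 @ $12.85 + 65 @ $14.65 + 29 @ $14.50 = $5,459.05
Difference = |$5,955.70 − $5,459.05| = $496.65

$496.65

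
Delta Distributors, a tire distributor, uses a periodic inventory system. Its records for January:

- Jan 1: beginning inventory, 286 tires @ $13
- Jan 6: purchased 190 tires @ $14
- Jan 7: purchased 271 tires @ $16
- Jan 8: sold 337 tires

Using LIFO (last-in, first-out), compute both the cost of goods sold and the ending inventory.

COGS = $5,260; ending inventory = $5,454

Jan 8, 337 sold [LIFO — newest first]: 271 @ $16 + 66 @ $14 = $5,260
Ending inventory: 286 @ $13 + 124 @ $14 = $5,454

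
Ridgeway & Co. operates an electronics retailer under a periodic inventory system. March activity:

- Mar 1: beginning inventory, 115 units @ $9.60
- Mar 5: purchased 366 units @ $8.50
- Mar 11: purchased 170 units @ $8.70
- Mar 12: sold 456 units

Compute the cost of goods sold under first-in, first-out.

Mar 12, 456 sold [FIFO — oldest first]: 115 @ $9.60 + 341 @ $8.50 = $4,002.50
Ending inventory: 25 @ $8.50 + 170 @ $8.70 = $1,691.50
Check: goods available $5,694.00 = COGS $4,002.50 + ending $1,691.50

COGS = $4,002.50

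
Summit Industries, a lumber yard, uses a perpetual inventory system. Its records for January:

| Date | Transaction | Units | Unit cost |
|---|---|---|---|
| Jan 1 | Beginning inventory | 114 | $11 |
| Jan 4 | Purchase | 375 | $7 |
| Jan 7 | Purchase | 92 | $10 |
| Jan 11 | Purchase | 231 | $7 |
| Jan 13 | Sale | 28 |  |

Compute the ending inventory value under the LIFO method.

Jan 13, 28 sold [LIFO — newest first]: 28 @ $7 = $196
Ending inventory: 114 @ $11 + 375 @ $7 + 92 @ $10 + 203 @ $7 = $6,220

Ending inventory = $6,220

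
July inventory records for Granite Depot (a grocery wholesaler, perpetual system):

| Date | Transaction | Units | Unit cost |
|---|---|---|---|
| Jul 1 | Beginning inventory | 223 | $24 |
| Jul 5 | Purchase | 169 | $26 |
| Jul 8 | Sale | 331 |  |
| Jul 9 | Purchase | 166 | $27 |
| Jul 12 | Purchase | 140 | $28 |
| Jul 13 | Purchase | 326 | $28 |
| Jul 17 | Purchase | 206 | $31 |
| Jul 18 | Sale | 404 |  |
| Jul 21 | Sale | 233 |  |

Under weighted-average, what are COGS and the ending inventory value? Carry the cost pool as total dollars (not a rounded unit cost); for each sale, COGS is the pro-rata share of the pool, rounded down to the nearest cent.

COGS = $26,250.05; ending inventory = $7,411.95

After Jul 1: 223 on hand, pool $5,352.00 (≈ $24.0000 each)
After Jul 5: 392 on hand, pool $9,746.00 (≈ $24.8622 each)
Jul 8, sell 331: 331/392 × $9,746.00 → $8,229.40
After Jul 9: 227 on hand, pool $5,998.60 (≈ $26.4256 each)
After Jul 12: 367 on hand, pool $9,918.60 (≈ $27.0262 each)
After Jul 13: 693 on hand, pool $19,046.60 (≈ $27.4843 each)
After Jul 17: 899 on hand, pool $25,432.60 (≈ $28.2899 each)
Jul 18, sell 404: 404/899 × $25,432.60 → $11,429.11
Jul 21, sell 233: 233/495 × $14,003.49 → $6,591.54
Total COGS = $8,229.40 + $11,429.11 + $6,591.54 = $26,250.05
Ending inventory (cost pool remaining) = $7,411.95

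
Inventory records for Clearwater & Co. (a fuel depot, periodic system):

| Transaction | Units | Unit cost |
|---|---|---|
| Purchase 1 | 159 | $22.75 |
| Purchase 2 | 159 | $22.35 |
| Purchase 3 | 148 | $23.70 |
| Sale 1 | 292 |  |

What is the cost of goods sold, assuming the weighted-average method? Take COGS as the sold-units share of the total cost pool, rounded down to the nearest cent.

Sale 1, sell 292: 292/466 × $10,678.50 → $6,691.24
Ending inventory (cost pool remaining) = $3,987.26

COGS = $6,691.24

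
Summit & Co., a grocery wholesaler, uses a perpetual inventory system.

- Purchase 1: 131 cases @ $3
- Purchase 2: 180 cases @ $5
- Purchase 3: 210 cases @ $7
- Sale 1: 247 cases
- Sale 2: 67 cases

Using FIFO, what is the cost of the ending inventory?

Sale 1 (247) [FIFO — oldest first]: 131 @ $3 + 116 @ $5 = $973
Sale 2 (67) [FIFO — oldest first]: 64 @ $5 + 3 @ $7 = $341
Total COGS = $973 + $341 = $1,314
Ending inventory: 207 @ $7 = $1,449
Check: goods available $2,763 = COGS $1,314 + ending $1,449

Ending inventory = $1,449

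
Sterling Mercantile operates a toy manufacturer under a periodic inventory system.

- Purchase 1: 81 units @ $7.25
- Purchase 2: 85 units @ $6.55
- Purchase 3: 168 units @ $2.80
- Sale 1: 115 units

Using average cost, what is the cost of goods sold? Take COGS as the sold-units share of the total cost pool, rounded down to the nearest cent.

COGS = $555.85

Sale 1, sell 115: 115/334 × $1,614.40 → $555.85
Ending inventory (cost pool remaining) = $1,058.55
Check: goods available $1,614.40 = COGS $555.85 + ending $1,058.55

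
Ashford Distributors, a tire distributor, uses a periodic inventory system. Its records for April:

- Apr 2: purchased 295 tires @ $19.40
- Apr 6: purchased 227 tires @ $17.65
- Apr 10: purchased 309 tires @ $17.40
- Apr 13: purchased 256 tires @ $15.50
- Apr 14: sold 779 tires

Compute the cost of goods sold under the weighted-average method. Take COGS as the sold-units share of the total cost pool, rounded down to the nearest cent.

Apr 14, sell 779: 779/1087 × $19,074.15 → $13,669.51
Ending inventory (cost pool remaining) = $5,404.64
Check: goods available $19,074.15 = COGS $13,669.51 + ending $5,404.64

COGS = $13,669.51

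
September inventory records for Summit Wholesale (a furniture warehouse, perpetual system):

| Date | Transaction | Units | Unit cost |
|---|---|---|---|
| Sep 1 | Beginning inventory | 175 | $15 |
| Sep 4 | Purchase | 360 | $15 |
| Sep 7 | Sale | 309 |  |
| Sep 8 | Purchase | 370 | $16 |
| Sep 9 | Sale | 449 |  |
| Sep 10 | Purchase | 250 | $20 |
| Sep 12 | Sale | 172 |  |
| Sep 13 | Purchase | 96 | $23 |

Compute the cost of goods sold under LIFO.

COGS = $15,180

Sep 7, 309 sold [LIFO — newest first]: 309 @ $15 = $4,635
Sep 9, 449 sold [LIFO — newest first]: 370 @ $16 + 51 @ $15 + 28 @ $15 = $7,105
Sep 12, 172 sold [LIFO — newest first]: 172 @ $20 = $3,440
Total COGS = $4,635 + $7,105 + $3,440 = $15,180
Ending inventory: 147 @ $15 + 78 @ $20 + 96 @ $23 = $5,973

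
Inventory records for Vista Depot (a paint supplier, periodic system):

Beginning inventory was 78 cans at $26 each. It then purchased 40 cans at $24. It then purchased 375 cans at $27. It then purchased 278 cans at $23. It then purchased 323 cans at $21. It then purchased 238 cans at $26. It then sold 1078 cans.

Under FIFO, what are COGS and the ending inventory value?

Sale 1 (1078) [FIFO — oldest first]: 78 @ $26 + 40 @ $24 + 375 @ $27 + 278 @ $23 + 307 @ $21 = $25,954
Ending inventory: 16 @ $21 + 238 @ $26 = $6,524

COGS = $25,954; ending inventory = $6,524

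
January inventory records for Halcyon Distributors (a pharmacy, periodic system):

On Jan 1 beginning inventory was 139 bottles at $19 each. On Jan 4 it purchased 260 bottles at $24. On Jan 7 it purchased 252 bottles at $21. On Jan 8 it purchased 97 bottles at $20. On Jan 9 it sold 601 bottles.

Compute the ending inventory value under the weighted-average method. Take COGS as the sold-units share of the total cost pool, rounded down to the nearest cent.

Jan 9, sell 601: 601/748 × $16,113.00 → $12,946.40
Ending inventory (cost pool remaining) = $3,166.60
Check: goods available $16,113.00 = COGS $12,946.40 + ending $3,166.60

Ending inventory = $3,166.60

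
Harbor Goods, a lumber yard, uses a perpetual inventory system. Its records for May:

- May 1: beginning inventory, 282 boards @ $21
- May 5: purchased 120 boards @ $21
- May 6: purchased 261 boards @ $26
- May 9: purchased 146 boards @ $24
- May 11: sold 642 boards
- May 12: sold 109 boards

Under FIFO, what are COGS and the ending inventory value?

COGS = $17,340; ending inventory = $1,392

May 11, 642 sold [FIFO — oldest first]: 282 @ $21 + 120 @ $21 + 240 @ $26 = $14,682
May 12, 109 sold [FIFO — oldest first]: 21 @ $26 + 88 @ $24 = $2,658
Total COGS = $14,682 + $2,658 = $17,340
Ending inventory: 58 @ $24 = $1,392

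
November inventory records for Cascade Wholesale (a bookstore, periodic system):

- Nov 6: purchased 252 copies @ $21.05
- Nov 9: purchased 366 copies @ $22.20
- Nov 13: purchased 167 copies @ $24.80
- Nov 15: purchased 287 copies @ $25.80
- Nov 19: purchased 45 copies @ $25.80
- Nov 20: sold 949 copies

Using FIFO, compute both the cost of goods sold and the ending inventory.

Nov 20, 949 sold [FIFO — oldest first]: 252 @ $21.05 + 366 @ $22.20 + 167 @ $24.80 + 164 @ $25.80 = $21,802.60
Ending inventory: 123 @ $25.80 + 45 @ $25.80 = $4,334.40

COGS = $21,802.60; ending inventory = $4,334.40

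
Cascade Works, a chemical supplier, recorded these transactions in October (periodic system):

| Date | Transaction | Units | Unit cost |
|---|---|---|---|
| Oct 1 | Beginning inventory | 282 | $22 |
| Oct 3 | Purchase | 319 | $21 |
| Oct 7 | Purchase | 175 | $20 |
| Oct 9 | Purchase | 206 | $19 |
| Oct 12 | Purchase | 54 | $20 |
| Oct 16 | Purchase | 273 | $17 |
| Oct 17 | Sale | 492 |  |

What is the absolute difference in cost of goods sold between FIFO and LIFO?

FIFO COGS: 282 @ $22 + 210 @ $21 = $10,614
LIFO COGS: 273 @ $17 + 54 @ $20 + 165 @ $19 = $8,856
Difference = |$10,614 − $8,856| = $1,758

$1,758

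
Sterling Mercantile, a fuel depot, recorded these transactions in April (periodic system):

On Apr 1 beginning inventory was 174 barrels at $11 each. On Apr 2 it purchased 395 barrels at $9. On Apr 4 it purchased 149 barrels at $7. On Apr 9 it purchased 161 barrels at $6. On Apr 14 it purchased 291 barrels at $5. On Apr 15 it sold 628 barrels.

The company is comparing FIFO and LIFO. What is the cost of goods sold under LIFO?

FIFO COGS: 174 @ $11 + 395 @ $9 + 59 @ $7 = $5,882
LIFO COGS: 291 @ $5 + 161 @ $6 + 149 @ $7 + 27 @ $9 = $3,707

COGS = $3,707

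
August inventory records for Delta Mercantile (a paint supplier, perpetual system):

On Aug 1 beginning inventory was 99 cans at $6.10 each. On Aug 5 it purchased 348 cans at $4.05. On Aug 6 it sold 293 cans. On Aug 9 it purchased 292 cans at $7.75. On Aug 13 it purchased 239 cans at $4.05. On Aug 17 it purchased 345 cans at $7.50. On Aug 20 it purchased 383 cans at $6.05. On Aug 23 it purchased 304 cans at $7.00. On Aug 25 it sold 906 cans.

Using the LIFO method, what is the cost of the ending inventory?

Ending inventory = $5,002.60

Aug 6, 293 sold [LIFO — newest first]: 293 @ $4.05 = $1,186.65
Aug 25, 906 sold [LIFO — newest first]: 304 @ $7.00 + 383 @ $6.05 + 219 @ $7.50 = $6,087.65
Total COGS = $1,186.65 + $6,087.65 = $7,274.30
Ending inventory: 99 @ $6.10 + 55 @ $4.05 + 292 @ $7.75 + 239 @ $4.05 + 126 @ $7.50 = $5,002.60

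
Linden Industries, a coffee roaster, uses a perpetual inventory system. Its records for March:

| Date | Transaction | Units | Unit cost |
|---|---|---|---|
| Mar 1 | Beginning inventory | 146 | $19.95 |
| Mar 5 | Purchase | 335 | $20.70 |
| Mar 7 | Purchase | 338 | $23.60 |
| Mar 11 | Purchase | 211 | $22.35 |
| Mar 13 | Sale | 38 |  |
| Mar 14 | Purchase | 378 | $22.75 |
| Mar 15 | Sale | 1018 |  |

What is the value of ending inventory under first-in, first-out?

Ending inventory = $8,008.00

Mar 13, 38 sold [FIFO — oldest first]: 38 @ $19.95 = $758.10
Mar 15, 1018 sold [FIFO — oldest first]: 108 @ $19.95 + 335 @ $20.70 + 338 @ $23.60 + 211 @ $22.35 + 26 @ $22.75 = $22,373.25
Total COGS = $758.10 + $22,373.25 = $23,131.35
Ending inventory: 352 @ $22.75 = $8,008.00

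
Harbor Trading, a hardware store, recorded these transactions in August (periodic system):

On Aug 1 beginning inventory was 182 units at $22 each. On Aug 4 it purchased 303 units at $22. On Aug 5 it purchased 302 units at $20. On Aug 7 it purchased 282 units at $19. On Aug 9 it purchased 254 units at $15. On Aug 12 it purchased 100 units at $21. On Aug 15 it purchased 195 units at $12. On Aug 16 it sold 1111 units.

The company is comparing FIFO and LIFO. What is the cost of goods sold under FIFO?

FIFO COGS: 182 @ $22 + 303 @ $22 + 302 @ $20 + 282 @ $19 + 42 @ $15 = $22,698
LIFO COGS: 195 @ $12 + 100 @ $21 + 254 @ $15 + 282 @ $19 + 280 @ $20 = $19,208

COGS = $22,698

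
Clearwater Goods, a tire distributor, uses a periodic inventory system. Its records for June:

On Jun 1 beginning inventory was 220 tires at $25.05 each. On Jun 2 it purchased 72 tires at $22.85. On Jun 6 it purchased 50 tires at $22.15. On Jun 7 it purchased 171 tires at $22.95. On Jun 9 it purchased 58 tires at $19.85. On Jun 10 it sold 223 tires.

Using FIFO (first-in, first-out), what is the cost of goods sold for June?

COGS = $5,579.55

Jun 10, 223 sold [FIFO — oldest first]: 220 @ $25.05 + 3 @ $22.85 = $5,579.55
Ending inventory: 69 @ $22.85 + 50 @ $22.15 + 171 @ $22.95 + 58 @ $19.85 = $7,759.90
Check: goods available $13,339.45 = COGS $5,579.55 + ending $7,759.90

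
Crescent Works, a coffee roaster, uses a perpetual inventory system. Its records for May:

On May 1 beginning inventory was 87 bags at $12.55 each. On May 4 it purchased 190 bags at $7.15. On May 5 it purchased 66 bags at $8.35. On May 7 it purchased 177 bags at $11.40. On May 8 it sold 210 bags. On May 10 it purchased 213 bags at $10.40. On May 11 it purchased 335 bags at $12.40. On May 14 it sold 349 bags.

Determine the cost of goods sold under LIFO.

COGS = $6,592.95

May 8, 210 sold [LIFO — newest first]: 177 @ $11.40 + 33 @ $8.35 = $2,293.35
May 14, 349 sold [LIFO — newest first]: 335 @ $12.40 + 14 @ $10.40 = $4,299.60
Total COGS = $2,293.35 + $4,299.60 = $6,592.95
Ending inventory: 87 @ $12.55 + 190 @ $7.15 + 33 @ $8.35 + 199 @ $10.40 = $4,795.50
Check: goods available $11,388.45 = COGS $6,592.95 + ending $4,795.50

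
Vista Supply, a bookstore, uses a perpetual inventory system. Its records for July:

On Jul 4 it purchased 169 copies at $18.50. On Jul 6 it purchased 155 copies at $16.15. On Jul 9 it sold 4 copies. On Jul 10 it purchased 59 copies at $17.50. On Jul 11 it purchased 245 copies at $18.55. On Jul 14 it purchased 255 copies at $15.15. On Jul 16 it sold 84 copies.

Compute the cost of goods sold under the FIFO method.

COGS = $1,628.00

Jul 9, 4 sold [FIFO — oldest first]: 4 @ $18.50 = $74.00
Jul 16, 84 sold [FIFO — oldest first]: 84 @ $18.50 = $1,554.00
Total COGS = $74.00 + $1,554.00 = $1,628.00
Ending inventory: 81 @ $18.50 + 155 @ $16.15 + 59 @ $17.50 + 245 @ $18.55 + 255 @ $15.15 = $13,442.25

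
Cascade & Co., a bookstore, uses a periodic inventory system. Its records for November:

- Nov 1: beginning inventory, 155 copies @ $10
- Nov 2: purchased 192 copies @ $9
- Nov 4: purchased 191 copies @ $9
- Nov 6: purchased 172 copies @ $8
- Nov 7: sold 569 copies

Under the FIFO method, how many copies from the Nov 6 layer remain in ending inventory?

141

Nov 7, 569 sold [FIFO — oldest first]: 155 @ $10 + 192 @ $9 + 191 @ $9 + 31 @ $8 = $5,245
Ending inventory: 141 @ $8 = $1,128
Check: goods available $6,373 = COGS $5,245 + ending $1,128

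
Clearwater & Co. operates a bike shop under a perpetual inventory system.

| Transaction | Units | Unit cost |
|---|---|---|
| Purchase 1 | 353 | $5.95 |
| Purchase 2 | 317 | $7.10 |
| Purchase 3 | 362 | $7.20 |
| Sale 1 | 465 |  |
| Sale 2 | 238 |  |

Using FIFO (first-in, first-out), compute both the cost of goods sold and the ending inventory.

COGS = $4,588.65; ending inventory = $2,368.80

Sale 1 (465) [FIFO — oldest first]: 353 @ $5.95 + 112 @ $7.10 = $2,895.55
Sale 2 (238) [FIFO — oldest first]: 205 @ $7.10 + 33 @ $7.20 = $1,693.10
Total COGS = $2,895.55 + $1,693.10 = $4,588.65
Ending inventory: 329 @ $7.20 = $2,368.80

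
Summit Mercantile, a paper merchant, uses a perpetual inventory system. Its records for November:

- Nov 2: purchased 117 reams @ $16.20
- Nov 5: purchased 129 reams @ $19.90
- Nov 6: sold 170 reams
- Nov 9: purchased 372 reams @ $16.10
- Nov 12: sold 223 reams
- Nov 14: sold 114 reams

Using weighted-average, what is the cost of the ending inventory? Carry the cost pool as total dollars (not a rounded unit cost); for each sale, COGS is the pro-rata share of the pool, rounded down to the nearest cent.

Ending inventory = $1,825.53

After Nov 2: 117 on hand, pool $1,895.40 (≈ $16.2000 each)
After Nov 5: 246 on hand, pool $4,462.50 (≈ $18.1402 each)
Nov 6, sell 170: 170/246 × $4,462.50 → $3,083.84
After Nov 9: 448 on hand, pool $7,367.86 (≈ $16.4461 each)
Nov 12, sell 223: 223/448 × $7,367.86 → $3,667.48
Nov 14, sell 114: 114/225 × $3,700.38 → $1,874.85
Total COGS = $3,083.84 + $3,667.48 + $1,874.85 = $8,626.17
Ending inventory (cost pool remaining) = $1,825.53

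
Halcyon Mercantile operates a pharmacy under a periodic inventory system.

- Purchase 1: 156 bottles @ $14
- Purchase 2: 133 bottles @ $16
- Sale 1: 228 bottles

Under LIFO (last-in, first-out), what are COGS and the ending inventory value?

COGS = $3,458; ending inventory = $854

Sale 1 (228) [LIFO — newest first]: 133 @ $16 + 95 @ $14 = $3,458
Ending inventory: 61 @ $14 = $854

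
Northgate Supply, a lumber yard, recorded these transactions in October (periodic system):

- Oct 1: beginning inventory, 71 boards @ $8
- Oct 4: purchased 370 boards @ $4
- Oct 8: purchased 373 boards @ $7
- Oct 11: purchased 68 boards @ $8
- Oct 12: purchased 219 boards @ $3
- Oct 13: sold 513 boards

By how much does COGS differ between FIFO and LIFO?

$231

FIFO COGS: 71 @ $8 + 370 @ $4 + 72 @ $7 = $2,552
LIFO COGS: 219 @ $3 + 68 @ $8 + 226 @ $7 = $2,783
Difference = |$2,552 − $2,783| = $231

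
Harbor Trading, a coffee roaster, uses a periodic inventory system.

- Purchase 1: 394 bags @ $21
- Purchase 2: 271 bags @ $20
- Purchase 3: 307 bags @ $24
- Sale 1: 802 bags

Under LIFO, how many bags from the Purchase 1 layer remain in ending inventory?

Sale 1 (802) [LIFO — newest first]: 307 @ $24 + 271 @ $20 + 224 @ $21 = $17,492
Ending inventory: 170 @ $21 = $3,570
Check: goods available $21,062 = COGS $17,492 + ending $3,570

170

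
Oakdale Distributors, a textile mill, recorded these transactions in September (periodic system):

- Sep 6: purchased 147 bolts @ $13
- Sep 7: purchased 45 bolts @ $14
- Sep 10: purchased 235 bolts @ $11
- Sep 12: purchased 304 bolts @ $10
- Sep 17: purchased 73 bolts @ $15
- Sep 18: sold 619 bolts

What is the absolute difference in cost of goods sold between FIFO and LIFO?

$228

FIFO COGS: 147 @ $13 + 45 @ $14 + 235 @ $11 + 192 @ $10 = $7,046
LIFO COGS: 73 @ $15 + 304 @ $10 + 235 @ $11 + 7 @ $14 = $6,818
Difference = |$7,046 − $6,818| = $228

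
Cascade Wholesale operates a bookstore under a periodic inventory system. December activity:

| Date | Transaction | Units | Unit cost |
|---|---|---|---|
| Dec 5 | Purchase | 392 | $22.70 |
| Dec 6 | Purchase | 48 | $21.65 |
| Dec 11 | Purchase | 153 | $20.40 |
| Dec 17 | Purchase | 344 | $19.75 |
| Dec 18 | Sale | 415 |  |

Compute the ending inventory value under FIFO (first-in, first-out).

Dec 18, 415 sold [FIFO — oldest first]: 392 @ $22.70 + 23 @ $21.65 = $9,396.35
Ending inventory: 25 @ $21.65 + 153 @ $20.40 + 344 @ $19.75 = $10,456.45
Check: goods available $19,852.80 = COGS $9,396.35 + ending $10,456.45

Ending inventory = $10,456.45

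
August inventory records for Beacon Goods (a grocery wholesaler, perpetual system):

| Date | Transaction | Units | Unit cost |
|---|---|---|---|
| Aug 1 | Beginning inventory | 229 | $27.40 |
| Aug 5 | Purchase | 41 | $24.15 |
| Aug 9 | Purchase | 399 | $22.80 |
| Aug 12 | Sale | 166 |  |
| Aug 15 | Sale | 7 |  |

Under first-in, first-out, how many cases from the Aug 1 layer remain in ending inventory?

56

Aug 12, 166 sold [FIFO — oldest first]: 166 @ $27.40 = $4,548.40
Aug 15, 7 sold [FIFO — oldest first]: 7 @ $27.40 = $191.80
Total COGS = $4,548.40 + $191.80 = $4,740.20
Ending inventory: 56 @ $27.40 + 41 @ $24.15 + 399 @ $22.80 = $11,621.75
Check: goods available $16,361.95 = COGS $4,740.20 + ending $11,621.75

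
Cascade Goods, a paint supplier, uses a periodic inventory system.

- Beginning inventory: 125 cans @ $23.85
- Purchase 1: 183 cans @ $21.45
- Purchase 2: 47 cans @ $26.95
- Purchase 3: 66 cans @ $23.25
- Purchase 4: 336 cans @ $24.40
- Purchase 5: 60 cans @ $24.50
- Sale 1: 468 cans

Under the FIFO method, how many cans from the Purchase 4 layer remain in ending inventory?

Sale 1 (468) [FIFO — oldest first]: 125 @ $23.85 + 183 @ $21.45 + 47 @ $26.95 + 66 @ $23.25 + 47 @ $24.40 = $10,854.55
Ending inventory: 289 @ $24.40 + 60 @ $24.50 = $8,521.60
Check: goods available $19,376.15 = COGS $10,854.55 + ending $8,521.60

289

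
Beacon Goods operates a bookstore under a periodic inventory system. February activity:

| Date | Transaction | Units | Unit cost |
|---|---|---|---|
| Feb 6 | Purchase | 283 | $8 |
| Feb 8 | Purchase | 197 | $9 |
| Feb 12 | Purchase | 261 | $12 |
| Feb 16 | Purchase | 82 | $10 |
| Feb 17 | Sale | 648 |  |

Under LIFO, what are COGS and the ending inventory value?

COGS = $6,589; ending inventory = $1,400

Feb 17, 648 sold [LIFO — newest first]: 82 @ $10 + 261 @ $12 + 197 @ $9 + 108 @ $8 = $6,589
Ending inventory: 175 @ $8 = $1,400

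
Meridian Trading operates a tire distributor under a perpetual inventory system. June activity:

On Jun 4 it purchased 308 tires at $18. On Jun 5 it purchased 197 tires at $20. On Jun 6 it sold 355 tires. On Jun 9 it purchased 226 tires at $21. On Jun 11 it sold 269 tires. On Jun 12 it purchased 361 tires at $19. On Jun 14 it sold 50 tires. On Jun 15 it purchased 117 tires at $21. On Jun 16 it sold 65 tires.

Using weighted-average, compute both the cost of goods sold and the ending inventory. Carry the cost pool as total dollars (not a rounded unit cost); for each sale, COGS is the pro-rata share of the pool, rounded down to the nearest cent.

COGS = $14,316.86; ending inventory = $9,229.14

After Jun 4: 308 on hand, pool $5,544.00 (≈ $18.0000 each)
After Jun 5: 505 on hand, pool $9,484.00 (≈ $18.7802 each)
Jun 6, sell 355: 355/505 × $9,484.00 → $6,666.97
After Jun 9: 376 on hand, pool $7,563.03 (≈ $20.1144 each)
Jun 11, sell 269: 269/376 × $7,563.03 → $5,410.78
After Jun 12: 468 on hand, pool $9,011.25 (≈ $19.2548 each)
Jun 14, sell 50: 50/468 × $9,011.25 → $962.74
After Jun 15: 535 on hand, pool $10,505.51 (≈ $19.6365 each)
Jun 16, sell 65: 65/535 × $10,505.51 → $1,276.37
Total COGS = $6,666.97 + $5,410.78 + $962.74 + $1,276.37 = $14,316.86
Ending inventory (cost pool remaining) = $9,229.14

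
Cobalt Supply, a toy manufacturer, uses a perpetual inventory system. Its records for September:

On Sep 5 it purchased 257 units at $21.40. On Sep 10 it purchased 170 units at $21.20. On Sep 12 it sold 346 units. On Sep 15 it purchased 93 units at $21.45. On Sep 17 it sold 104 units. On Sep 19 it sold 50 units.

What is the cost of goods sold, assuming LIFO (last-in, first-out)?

COGS = $10,670.65

Sep 12, 346 sold [LIFO — newest first]: 170 @ $21.20 + 176 @ $21.40 = $7,370.40
Sep 17, 104 sold [LIFO — newest first]: 93 @ $21.45 + 11 @ $21.40 = $2,230.25
Sep 19, 50 sold [LIFO — newest first]: 50 @ $21.40 = $1,070.00
Total COGS = $7,370.40 + $2,230.25 + $1,070.00 = $10,670.65
Ending inventory: 20 @ $21.40 = $428.00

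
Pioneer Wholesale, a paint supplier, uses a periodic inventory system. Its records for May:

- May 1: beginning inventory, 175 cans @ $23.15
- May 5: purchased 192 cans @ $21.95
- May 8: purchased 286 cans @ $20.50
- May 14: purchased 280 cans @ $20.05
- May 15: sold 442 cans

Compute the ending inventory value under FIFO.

Ending inventory = $9,939.50

May 15, 442 sold [FIFO — oldest first]: 175 @ $23.15 + 192 @ $21.95 + 75 @ $20.50 = $9,803.15
Ending inventory: 211 @ $20.50 + 280 @ $20.05 = $9,939.50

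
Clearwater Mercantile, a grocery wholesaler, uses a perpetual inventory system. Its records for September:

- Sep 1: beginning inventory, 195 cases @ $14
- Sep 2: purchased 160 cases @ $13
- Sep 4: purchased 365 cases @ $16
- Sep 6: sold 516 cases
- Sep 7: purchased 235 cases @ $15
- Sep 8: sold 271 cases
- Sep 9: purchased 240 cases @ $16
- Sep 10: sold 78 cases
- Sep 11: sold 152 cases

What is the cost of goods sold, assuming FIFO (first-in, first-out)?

COGS = $15,167

Sep 6, 516 sold [FIFO — oldest first]: 195 @ $14 + 160 @ $13 + 161 @ $16 = $7,386
Sep 8, 271 sold [FIFO — oldest first]: 204 @ $16 + 67 @ $15 = $4,269
Sep 10, 78 sold [FIFO — oldest first]: 78 @ $15 = $1,170
Sep 11, 152 sold [FIFO — oldest first]: 90 @ $15 + 62 @ $16 = $2,342
Total COGS = $7,386 + $4,269 + $1,170 + $2,342 = $15,167
Ending inventory: 178 @ $16 = $2,848
Check: goods available $18,015 = COGS $15,167 + ending $2,848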